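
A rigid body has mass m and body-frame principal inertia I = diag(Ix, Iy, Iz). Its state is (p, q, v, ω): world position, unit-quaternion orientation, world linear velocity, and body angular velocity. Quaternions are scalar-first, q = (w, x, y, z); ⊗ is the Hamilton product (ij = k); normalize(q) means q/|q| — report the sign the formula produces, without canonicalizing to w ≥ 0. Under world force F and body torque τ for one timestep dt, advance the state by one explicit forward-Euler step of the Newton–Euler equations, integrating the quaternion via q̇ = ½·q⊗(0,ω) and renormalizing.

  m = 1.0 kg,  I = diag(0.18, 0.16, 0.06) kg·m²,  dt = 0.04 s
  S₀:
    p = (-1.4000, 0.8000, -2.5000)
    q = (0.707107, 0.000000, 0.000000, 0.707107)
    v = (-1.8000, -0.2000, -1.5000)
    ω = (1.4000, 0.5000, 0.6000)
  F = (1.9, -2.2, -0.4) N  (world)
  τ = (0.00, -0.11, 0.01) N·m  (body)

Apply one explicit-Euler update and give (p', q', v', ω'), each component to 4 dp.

p' = (-1.4720, 0.7920, -2.5600)
q' = (0.6983, 0.0127, 0.0269, 0.7152)
v' = (-1.7240, -0.2880, -1.5160)
ω' = (1.4067, 0.4473, 0.6160)

linear accel F/m = (1.9000, -2.2000, -0.4000)
p + v·dt = (-1.4720, 0.7920, -2.5600)
new velocity v' = (-1.7240, -0.2880, -1.5160)
gyro term ω×Iω = (-0.0300, 0.1008, -0.0140)
angular accel α = (0.1667, -1.3175, 0.4000)
ω + α·dt = (1.4067, 0.4473, 0.6160)
2q̇ = q⊗(0,ω) = (-0.4242642, 0.6363963, 1.3435033, 0.4242642)
q' = normalize(q + ½dt·q⊗(0,ω)) = (0.6983, 0.0127, 0.0269, 0.7152)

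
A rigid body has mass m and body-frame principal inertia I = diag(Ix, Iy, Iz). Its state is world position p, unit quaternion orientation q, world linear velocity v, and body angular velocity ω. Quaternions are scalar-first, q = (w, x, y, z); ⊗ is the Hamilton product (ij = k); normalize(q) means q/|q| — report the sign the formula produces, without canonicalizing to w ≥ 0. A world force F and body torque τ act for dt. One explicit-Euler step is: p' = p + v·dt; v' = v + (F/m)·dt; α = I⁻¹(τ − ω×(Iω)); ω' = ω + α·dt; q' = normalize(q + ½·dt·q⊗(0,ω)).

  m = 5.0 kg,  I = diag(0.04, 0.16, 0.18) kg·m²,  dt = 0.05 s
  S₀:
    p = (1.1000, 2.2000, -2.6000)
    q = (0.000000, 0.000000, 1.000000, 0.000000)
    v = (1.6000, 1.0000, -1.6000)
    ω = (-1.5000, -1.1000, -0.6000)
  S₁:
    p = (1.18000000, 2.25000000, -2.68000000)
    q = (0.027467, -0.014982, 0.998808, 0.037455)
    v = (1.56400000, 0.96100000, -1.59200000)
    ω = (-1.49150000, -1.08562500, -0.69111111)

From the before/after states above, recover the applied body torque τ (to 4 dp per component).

τ = (0.0200, -0.0800, -0.1300)

ω₁ − ω₀ = (0.00850000, 0.01437500, -0.09111111)
τ = I·(Δω/dt) + ω₀×(Iω₀) = (0.0200, -0.0800, -0.1300)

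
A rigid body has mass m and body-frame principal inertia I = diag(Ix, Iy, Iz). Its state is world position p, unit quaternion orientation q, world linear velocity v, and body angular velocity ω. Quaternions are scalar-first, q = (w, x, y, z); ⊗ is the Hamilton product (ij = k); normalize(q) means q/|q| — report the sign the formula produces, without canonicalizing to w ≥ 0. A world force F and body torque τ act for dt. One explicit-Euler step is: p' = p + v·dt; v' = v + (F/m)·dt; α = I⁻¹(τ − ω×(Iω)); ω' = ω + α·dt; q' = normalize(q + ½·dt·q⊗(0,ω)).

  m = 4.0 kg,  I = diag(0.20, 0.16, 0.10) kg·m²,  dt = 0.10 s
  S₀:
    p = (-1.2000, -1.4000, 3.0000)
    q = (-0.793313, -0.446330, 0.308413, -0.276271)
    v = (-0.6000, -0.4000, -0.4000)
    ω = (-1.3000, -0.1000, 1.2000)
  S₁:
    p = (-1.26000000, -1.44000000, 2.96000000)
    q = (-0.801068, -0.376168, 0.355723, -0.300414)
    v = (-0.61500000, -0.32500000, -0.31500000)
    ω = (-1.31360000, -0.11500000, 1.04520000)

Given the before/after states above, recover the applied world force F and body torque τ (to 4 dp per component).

F = (-0.6000, 3.0000, 3.4000)
τ = (-0.0200, -0.1800, -0.1600)

velocity change Δv = (-0.01500000, 0.07500000, 0.08500000)
applied force F = (-0.6000, 3.0000, 3.4000)
ω₁ − ω₀ = (-0.01360000, -0.01500000, -0.15480000)
I·α + gyro = (-0.0200, -0.1800, -0.1600)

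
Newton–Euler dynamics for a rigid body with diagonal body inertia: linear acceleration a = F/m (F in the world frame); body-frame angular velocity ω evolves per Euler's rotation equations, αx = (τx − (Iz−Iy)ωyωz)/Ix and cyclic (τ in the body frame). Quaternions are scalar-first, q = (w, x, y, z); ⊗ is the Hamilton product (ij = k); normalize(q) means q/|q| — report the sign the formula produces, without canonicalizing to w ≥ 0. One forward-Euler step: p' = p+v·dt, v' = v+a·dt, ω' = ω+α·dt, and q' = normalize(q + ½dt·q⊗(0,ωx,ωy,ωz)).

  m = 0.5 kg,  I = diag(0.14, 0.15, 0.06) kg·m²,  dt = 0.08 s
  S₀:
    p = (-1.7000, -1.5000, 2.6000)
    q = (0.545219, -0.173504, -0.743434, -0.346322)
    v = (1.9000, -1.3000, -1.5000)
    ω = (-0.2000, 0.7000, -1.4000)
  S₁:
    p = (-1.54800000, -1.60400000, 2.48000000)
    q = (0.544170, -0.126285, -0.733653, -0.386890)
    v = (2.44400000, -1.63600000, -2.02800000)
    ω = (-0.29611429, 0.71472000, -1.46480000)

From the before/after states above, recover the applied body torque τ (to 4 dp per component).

τ = (-0.0800, 0.0500, -0.0500)

rate change Δω = (-0.09611429, 0.01472000, -0.06480000)
I·α + gyro = (-0.0800, 0.0500, -0.0500)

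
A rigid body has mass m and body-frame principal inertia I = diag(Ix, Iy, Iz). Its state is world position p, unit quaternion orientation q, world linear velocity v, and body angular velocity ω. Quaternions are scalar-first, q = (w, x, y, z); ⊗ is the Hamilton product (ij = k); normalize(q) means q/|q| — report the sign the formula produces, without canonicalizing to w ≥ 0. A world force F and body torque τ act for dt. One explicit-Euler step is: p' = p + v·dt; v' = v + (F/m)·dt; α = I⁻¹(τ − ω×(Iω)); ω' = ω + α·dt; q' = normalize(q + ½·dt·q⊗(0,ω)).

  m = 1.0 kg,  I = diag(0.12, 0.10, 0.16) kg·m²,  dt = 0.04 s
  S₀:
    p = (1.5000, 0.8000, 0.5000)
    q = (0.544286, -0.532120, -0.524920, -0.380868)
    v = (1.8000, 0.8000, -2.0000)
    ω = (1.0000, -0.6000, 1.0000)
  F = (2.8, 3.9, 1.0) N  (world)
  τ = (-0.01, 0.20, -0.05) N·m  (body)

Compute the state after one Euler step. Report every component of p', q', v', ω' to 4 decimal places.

gyro term ω×Iω = (-0.0360, -0.0400, 0.0120)
angular accel α = (0.2167, 2.4000, -0.3875)
ω' = ω + α·dt = (1.0087, -0.5040, 0.9845)
Hamilton product q⊗(0,ω) = (0.5980360, -0.2091548, -0.1753196, 1.3884780)
q + ½dt·q⊗(0,ω), renormalized = (0.5560, -0.5361, -0.5282, -0.3529)
linear accel F/m = (2.8000, 3.9000, 1.0000)
new position p' = (1.5720, 0.8320, 0.4200)
new velocity v' = (1.9120, 0.9560, -1.9600)

p' = (1.5720, 0.8320, 0.4200)
q' = (0.5560, -0.5361, -0.5282, -0.3529)
v' = (1.9120, 0.9560, -1.9600)
ω' = (1.0087, -0.5040, 0.9845)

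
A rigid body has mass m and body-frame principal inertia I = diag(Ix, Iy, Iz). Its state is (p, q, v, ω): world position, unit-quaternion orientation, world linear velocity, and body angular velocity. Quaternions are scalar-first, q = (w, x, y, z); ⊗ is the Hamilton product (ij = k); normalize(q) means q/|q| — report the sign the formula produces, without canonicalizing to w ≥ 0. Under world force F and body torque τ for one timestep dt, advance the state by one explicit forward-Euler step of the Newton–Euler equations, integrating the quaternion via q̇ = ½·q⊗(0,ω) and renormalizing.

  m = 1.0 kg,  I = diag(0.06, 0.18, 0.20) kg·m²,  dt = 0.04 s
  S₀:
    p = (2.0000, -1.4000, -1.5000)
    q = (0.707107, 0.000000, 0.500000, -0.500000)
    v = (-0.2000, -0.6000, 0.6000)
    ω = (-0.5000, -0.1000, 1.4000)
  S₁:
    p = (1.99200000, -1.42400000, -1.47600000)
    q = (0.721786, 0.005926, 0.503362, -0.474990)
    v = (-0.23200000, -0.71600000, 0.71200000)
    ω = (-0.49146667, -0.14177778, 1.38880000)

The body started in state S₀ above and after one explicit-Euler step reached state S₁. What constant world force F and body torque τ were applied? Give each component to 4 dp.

F = (-0.8000, -2.9000, 2.8000)
τ = (0.0100, -0.0900, -0.0500)

velocity change Δv = (-0.03200000, -0.11600000, 0.11200000)
m·(v₁−v₀)/dt = (-0.8000, -2.9000, 2.8000)
rate change Δω = (0.00853333, -0.04177778, -0.01120000)
τ = I·(Δω/dt) + ω₀×(Iω₀) = (0.0100, -0.0900, -0.0500)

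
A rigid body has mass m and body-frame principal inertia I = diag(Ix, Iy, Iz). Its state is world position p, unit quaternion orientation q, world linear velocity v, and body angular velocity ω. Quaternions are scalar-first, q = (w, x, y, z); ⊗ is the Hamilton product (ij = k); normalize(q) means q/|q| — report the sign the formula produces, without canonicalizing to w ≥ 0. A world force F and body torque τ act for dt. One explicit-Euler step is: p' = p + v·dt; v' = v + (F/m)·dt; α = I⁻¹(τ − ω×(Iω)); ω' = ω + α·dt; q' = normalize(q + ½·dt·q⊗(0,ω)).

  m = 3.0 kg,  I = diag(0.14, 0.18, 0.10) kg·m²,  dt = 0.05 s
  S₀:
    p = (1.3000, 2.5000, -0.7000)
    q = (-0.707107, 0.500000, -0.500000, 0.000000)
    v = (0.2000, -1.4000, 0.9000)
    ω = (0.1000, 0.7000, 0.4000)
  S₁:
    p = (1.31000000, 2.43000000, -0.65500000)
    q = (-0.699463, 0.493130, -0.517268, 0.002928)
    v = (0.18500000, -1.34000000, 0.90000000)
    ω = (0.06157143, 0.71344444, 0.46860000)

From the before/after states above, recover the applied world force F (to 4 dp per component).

F = (-0.9000, 3.6000, 0.0000)

velocity change Δv = (-0.01500000, 0.06000000, 0.00000000)
applied force F = (-0.9000, 3.6000, 0.0000)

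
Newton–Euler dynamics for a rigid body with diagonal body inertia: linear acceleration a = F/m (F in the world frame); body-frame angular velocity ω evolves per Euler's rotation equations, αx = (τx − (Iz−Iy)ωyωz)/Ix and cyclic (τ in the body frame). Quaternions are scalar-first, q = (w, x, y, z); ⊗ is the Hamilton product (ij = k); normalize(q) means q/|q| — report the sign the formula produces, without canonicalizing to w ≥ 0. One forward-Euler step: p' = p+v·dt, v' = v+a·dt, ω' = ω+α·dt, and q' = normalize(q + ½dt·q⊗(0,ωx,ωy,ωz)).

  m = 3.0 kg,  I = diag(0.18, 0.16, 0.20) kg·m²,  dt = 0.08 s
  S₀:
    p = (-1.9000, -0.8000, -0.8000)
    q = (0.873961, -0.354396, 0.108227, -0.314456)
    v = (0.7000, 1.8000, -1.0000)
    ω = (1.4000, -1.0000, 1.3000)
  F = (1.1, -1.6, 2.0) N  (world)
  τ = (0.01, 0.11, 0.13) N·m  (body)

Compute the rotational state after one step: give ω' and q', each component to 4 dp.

(τ − ω×Iω)/I = (0.3444, 0.9150, 0.5100)
ω' = ω + α·dt = (1.4276, -0.9268, 1.3408)
q⊗(0,ω) = (1.0131742, 1.0497845, -0.8534846, 1.3390275)
updated quaternion q' = (0.9111, -0.3112, 0.0738, -0.2599)

ω' = (1.4276, -0.9268, 1.3408)
q' = (0.9111, -0.3112, 0.0738, -0.2599)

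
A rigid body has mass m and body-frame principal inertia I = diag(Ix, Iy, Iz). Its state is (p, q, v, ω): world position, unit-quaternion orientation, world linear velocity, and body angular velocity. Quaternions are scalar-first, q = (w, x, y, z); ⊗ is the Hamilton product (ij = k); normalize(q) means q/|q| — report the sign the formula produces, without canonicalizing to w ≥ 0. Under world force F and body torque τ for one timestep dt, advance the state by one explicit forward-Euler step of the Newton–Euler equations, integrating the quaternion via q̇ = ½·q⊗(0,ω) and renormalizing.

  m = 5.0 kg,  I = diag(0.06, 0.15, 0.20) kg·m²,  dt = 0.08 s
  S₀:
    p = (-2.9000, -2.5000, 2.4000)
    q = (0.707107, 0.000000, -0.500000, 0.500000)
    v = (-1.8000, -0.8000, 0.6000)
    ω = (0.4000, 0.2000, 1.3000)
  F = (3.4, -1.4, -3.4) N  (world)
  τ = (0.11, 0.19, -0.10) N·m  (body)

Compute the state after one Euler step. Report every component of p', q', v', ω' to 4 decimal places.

angular accel α = (1.6167, 1.7520, -0.5360)
ω + α·dt = (0.5293, 0.3402, 1.2571)
2q̇ = q⊗(0,ω) = (-0.5500000, -0.4671572, 0.3414214, 1.1192391)
q + ½dt·q⊗(0,ω), renormalized = (0.6841, -0.0187, -0.4856, 0.5439)
linear accel F/m = (0.6800, -0.2800, -0.6800)
p + v·dt = (-3.0440, -2.5640, 2.4480)
new velocity v' = (-1.7456, -0.8224, 0.5456)

p' = (-3.0440, -2.5640, 2.4480)
q' = (0.6841, -0.0187, -0.4856, 0.5439)
v' = (-1.7456, -0.8224, 0.5456)
ω' = (0.5293, 0.3402, 1.2571)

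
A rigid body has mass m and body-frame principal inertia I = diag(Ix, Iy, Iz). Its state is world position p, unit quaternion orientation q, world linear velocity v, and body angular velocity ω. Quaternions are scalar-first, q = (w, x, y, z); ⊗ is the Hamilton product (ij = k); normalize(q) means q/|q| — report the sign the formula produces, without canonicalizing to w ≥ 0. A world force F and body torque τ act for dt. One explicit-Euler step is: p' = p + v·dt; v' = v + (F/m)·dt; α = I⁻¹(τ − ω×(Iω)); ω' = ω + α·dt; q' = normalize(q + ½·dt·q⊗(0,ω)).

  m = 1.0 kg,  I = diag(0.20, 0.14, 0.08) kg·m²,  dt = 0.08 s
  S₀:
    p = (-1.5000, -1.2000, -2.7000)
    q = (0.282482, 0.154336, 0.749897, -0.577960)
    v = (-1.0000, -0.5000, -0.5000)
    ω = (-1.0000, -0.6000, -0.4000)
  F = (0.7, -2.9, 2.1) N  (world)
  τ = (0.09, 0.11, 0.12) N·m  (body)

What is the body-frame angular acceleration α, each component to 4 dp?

gyro term ω×Iω = (-0.0144, 0.0480, -0.0360)
angular accel α = (0.5220, 0.4429, 1.9500)

α = (0.5220, 0.4429, 1.9500)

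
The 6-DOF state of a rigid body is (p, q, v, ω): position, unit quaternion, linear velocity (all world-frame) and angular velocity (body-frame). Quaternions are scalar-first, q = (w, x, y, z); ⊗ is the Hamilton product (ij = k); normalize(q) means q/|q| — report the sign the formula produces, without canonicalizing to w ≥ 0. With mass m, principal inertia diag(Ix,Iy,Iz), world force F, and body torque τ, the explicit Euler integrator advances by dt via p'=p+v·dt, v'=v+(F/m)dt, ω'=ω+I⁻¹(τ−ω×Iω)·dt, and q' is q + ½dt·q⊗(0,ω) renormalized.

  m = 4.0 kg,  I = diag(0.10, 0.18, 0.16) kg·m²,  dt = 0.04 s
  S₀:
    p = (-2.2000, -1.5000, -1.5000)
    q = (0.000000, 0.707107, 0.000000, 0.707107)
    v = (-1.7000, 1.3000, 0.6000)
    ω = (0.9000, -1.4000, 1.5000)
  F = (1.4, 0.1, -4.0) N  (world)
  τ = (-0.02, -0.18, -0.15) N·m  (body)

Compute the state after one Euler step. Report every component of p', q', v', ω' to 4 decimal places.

(τ − ω×Iω)/I = (-0.6200, -0.5500, -0.3075)
ω' = ω + α·dt = (0.8752, -1.4220, 1.4877)
Hamilton product q⊗(0,ω) = (-1.6970568, 0.9899498, -0.4242642, -0.9899498)
q + ½dt·q⊗(0,ω), renormalized = (-0.0339, 0.7262, -0.0085, 0.6866)
linear accel F/m = (0.3500, 0.0250, -1.0000)
new position p' = (-2.2680, -1.4480, -1.4760)
new velocity v' = (-1.6860, 1.3010, 0.5600)

p' = (-2.2680, -1.4480, -1.4760)
q' = (-0.0339, 0.7262, -0.0085, 0.6866)
v' = (-1.6860, 1.3010, 0.5600)
ω' = (0.8752, -1.4220, 1.4877)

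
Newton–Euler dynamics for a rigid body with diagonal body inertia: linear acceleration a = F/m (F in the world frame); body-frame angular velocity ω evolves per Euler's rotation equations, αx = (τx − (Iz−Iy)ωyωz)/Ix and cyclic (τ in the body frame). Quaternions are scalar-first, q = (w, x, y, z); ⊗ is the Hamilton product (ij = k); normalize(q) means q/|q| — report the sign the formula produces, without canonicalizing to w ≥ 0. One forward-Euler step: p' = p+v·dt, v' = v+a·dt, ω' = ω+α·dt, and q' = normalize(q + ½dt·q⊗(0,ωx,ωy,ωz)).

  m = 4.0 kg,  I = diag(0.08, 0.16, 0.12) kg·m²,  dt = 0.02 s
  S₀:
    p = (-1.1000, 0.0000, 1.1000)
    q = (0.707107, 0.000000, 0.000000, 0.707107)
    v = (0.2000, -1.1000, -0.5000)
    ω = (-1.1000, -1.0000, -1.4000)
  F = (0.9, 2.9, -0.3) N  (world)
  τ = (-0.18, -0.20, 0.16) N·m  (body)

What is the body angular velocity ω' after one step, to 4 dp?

ω×(Iω) gyroscopic = (-0.0560, -0.0616, 0.0880)
angular accel α = (-1.5500, -0.8650, 0.6000)
ω + α·dt = (-1.1310, -1.0173, -1.3880)

ω' = (-1.1310, -1.0173, -1.3880)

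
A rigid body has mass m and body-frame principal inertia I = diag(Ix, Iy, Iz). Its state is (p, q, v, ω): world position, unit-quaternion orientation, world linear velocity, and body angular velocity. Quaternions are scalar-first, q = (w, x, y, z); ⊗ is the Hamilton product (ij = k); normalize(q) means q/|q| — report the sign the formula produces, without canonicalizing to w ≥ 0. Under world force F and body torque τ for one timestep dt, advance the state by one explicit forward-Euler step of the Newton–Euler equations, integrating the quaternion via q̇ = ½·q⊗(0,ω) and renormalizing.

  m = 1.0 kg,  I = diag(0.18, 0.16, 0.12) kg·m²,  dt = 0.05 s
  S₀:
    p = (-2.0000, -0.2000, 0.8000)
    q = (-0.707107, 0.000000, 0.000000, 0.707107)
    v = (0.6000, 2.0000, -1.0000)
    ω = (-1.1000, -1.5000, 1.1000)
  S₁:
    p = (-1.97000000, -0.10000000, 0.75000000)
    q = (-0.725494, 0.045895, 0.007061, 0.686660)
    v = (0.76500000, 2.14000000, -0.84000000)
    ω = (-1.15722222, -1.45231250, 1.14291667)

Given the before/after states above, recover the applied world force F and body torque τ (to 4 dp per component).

F = (3.3000, 2.8000, 3.2000)
τ = (-0.1400, 0.0800, 0.0700)

v₁ − v₀ = (0.16500000, 0.14000000, 0.16000000)
F = m·Δv/dt = (3.3000, 2.8000, 3.2000)
ω₁ − ω₀ = (-0.05722222, 0.04768750, 0.04291667)
applied torque τ = (-0.1400, 0.0800, 0.0700)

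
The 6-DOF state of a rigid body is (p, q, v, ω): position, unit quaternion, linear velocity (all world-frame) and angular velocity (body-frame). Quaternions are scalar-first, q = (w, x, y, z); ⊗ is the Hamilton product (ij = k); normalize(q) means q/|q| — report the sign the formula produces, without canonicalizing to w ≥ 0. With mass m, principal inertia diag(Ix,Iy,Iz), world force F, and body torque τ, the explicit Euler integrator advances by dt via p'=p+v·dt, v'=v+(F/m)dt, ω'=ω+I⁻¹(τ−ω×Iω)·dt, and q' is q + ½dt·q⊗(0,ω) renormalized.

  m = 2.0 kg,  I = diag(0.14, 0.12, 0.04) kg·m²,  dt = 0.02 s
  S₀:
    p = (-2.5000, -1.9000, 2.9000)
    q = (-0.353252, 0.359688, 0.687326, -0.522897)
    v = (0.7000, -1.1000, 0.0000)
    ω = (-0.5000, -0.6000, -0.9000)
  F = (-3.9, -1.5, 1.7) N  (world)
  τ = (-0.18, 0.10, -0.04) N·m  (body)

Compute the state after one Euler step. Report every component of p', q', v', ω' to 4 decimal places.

p' = (-2.4860, -1.9220, 2.9000)
q' = (-0.3520, 0.3521, 0.6952, -0.5184)
v' = (0.6610, -1.1150, 0.0170)
ω' = (-0.5195, -0.5908, -0.9170)

p' = p + v·dt = (-2.4860, -1.9220, 2.9000)
v + (F/m)dt = (0.6610, -1.1150, 0.0170)
ω×(Iω) gyroscopic = (-0.0432, 0.0450, -0.0060)
angular accel α = (-0.9771, 0.4583, -0.8500)
ω' = ω + α·dt = (-0.5195, -0.5908, -0.9170)
q⊗(0,ω) = (0.1216323, -0.7557056, 0.7971189, 0.4457770)
q' = normalize(q + ½dt·q⊗(0,ω)) = (-0.3520, 0.3521, 0.6952, -0.5184)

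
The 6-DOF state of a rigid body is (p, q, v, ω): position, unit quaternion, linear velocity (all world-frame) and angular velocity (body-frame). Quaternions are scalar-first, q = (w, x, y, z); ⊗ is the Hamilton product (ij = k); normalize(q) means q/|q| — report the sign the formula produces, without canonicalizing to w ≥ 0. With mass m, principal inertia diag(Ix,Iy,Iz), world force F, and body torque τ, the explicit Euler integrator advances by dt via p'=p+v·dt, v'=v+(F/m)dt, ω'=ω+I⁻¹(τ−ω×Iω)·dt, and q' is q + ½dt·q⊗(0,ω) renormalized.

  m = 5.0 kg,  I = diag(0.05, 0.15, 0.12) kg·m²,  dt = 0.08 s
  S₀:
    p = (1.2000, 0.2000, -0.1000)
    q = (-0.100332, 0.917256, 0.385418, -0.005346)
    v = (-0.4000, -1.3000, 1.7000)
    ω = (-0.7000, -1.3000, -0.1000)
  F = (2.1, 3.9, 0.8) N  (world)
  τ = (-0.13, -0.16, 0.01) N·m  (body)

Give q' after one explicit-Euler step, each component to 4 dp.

q' = (-0.0545, 0.9166, 0.3938, -0.0418)

2q̇ = q⊗(0,ω) = (1.1425880, 0.0247408, 0.2258994, -0.9126070)
updated quaternion q' = (-0.0545, 0.9166, 0.3938, -0.0418)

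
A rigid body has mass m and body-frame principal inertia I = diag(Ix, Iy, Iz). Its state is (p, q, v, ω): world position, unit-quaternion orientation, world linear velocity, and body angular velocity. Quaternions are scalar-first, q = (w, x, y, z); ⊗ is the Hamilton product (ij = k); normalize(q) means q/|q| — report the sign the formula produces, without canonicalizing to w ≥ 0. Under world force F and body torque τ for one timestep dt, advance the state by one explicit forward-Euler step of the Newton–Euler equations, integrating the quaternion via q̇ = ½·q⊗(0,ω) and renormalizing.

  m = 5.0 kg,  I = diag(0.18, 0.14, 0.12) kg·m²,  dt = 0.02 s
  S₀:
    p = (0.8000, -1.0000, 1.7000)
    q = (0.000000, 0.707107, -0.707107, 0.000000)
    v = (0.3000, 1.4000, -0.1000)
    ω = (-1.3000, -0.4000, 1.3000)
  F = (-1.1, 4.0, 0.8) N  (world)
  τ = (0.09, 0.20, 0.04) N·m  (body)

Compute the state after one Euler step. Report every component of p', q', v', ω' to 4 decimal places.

a = F/m = (-0.2200, 0.8000, 0.1600)
new position p' = (0.8060, -0.9720, 1.6980)
v' = v + a·dt = (0.2956, 1.4160, -0.0968)
ω×(Iω) gyroscopic = (0.0104, -0.1014, -0.0208)
angular accel α = (0.4422, 2.1529, 0.5067)
ω' = ω + α·dt = (-1.2912, -0.3569, 1.3101)
Hamilton product q⊗(0,ω) = (0.6363963, -0.9192391, -0.9192391, -1.2020819)
q' = normalize(q + ½dt·q⊗(0,ω)) = (0.0064, 0.6978, -0.7162, -0.0120)

p' = (0.8060, -0.9720, 1.6980)
q' = (0.0064, 0.6978, -0.7162, -0.0120)
v' = (0.2956, 1.4160, -0.0968)
ω' = (-1.2912, -0.3569, 1.3101)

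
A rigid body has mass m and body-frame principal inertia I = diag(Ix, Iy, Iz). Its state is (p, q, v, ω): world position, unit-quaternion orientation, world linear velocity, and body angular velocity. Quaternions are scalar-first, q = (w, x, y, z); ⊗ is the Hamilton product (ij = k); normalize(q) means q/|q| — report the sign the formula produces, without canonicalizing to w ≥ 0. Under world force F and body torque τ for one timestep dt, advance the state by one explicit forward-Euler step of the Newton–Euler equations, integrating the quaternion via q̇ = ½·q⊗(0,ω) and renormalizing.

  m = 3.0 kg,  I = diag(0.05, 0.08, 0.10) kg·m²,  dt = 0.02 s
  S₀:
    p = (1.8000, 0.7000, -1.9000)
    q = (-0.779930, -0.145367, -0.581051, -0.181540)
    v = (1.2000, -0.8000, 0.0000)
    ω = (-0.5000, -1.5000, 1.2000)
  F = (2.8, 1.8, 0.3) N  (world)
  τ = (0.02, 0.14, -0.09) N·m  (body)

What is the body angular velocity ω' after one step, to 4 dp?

ω' = (-0.4776, -1.4725, 1.1775)

(τ − ω×Iω)/I = (1.1200, 1.3750, -1.1250)
new body rate ω' = (-0.4776, -1.4725, 1.1775)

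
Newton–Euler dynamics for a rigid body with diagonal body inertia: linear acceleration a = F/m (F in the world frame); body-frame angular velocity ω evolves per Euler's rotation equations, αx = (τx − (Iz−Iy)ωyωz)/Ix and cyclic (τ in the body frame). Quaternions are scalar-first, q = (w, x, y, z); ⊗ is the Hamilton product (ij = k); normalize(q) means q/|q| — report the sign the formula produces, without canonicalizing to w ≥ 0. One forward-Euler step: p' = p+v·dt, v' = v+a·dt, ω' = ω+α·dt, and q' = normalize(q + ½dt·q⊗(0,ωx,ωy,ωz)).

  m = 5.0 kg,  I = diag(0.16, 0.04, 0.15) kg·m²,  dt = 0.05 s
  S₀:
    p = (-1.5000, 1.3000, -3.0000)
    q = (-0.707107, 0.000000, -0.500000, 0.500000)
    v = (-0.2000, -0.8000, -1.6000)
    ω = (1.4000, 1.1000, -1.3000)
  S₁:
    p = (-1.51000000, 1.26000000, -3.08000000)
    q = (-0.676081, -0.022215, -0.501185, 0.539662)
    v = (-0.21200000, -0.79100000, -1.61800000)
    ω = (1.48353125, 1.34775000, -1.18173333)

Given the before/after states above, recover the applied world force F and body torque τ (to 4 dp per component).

v₁ − v₀ = (-0.01200000, 0.00900000, -0.01800000)
m·(v₁−v₀)/dt = (-1.2000, 0.9000, -1.8000)
ω₁ − ω₀ = (0.08353125, 0.24775000, 0.11826667)
gyro term ω₀×Iω₀ = (-0.1573, -0.0182, -0.1848)
τ = I·(Δω/dt) + ω₀×(Iω₀) = (0.1100, 0.1800, 0.1700)

F = (-1.2000, 0.9000, -1.8000)
τ = (0.1100, 0.1800, 0.1700)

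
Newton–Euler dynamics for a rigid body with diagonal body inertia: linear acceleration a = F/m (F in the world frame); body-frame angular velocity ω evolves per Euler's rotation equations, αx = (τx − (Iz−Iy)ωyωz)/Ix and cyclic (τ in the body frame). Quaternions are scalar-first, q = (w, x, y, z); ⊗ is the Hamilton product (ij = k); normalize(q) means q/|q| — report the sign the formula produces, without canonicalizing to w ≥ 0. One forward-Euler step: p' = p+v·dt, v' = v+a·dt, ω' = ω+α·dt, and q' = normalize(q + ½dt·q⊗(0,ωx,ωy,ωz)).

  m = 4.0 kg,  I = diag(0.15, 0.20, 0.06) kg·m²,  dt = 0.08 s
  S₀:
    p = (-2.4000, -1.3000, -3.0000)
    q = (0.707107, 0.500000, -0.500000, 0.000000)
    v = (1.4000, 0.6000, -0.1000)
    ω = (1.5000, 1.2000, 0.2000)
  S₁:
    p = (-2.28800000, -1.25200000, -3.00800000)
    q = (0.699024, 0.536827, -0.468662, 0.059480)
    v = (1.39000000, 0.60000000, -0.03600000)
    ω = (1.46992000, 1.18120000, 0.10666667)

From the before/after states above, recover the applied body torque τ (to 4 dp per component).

τ = (-0.0900, -0.0200, 0.0200)

rate change Δω = (-0.03008000, -0.01880000, -0.09333333)
precession coupling = (-0.0336, 0.0270, 0.0900)
applied torque τ = (-0.0900, -0.0200, 0.0200)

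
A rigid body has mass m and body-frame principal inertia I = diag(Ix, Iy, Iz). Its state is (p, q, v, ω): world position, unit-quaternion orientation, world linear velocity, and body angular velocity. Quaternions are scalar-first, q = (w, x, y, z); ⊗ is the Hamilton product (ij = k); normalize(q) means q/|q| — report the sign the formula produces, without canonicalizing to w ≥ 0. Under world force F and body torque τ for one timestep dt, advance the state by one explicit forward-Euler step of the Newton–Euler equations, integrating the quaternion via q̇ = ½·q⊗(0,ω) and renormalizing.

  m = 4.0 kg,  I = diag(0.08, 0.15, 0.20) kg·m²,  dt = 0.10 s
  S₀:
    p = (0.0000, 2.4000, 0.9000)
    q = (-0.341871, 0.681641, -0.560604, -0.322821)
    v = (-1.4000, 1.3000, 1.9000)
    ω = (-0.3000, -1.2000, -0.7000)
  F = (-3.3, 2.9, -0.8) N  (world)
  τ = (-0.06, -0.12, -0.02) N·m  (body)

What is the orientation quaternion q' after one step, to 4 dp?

2q̇ = q⊗(0,ω) = (-0.6942072, 0.1075989, 0.9842402, -0.7468407)
updated quaternion q' = (-0.3756, 0.6853, -0.5101, -0.3593)

q' = (-0.3756, 0.6853, -0.5101, -0.3593)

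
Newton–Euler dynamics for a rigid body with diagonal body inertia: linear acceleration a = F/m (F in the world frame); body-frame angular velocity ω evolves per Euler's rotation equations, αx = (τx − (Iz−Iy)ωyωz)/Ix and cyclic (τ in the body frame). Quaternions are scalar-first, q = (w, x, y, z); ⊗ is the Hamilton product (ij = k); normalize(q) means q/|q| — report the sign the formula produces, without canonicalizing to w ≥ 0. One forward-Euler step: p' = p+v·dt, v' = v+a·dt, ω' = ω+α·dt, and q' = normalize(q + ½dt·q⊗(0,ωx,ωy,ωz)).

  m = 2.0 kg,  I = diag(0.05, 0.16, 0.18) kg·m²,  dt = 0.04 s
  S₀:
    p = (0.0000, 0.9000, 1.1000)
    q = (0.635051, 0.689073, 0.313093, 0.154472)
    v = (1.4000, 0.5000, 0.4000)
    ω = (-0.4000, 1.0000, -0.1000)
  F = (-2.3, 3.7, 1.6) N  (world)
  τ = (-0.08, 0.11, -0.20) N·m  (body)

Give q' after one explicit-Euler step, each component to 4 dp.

q' = (0.6345, 0.6801, 0.3259, 0.1694)

Hamilton product q⊗(0,ω) = (-0.0220166, -0.4398017, 0.6421695, 0.7508051)
updated quaternion q' = (0.6345, 0.6801, 0.3259, 0.1694)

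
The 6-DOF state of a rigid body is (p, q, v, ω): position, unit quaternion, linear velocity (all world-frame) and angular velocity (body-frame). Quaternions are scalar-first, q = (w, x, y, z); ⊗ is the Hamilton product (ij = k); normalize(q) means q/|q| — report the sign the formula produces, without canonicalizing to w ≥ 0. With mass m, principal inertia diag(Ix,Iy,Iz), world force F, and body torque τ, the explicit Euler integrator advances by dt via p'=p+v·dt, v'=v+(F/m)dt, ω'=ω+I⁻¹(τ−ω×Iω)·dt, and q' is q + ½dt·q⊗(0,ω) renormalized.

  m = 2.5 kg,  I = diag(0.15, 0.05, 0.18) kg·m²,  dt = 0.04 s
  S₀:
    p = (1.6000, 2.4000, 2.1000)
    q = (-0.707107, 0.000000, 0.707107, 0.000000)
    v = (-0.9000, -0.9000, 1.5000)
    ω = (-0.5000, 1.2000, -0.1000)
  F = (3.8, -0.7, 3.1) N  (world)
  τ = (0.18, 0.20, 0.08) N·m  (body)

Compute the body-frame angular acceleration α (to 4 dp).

gyro term ω×Iω = (-0.0156, -0.0015, 0.0600)
α = I⁻¹(τ − ω×Iω) = (1.3040, 4.0300, 0.1111)

α = (1.3040, 4.0300, 0.1111)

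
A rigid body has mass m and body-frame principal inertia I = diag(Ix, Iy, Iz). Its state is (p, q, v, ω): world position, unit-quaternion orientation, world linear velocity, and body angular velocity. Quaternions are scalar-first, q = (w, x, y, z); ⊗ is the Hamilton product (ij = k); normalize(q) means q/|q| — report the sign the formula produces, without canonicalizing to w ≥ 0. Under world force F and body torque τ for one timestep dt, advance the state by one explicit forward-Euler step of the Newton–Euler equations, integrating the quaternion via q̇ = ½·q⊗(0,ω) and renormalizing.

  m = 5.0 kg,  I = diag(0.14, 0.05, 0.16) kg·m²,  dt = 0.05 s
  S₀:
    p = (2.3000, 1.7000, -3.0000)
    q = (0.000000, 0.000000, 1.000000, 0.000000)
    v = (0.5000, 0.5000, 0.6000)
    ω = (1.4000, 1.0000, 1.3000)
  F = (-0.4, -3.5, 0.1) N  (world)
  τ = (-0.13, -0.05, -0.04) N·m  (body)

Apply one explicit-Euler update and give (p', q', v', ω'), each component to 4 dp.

gyro term ω×Iω = (0.1430, -0.0364, -0.1260)
α = I⁻¹(τ − ω×Iω) = (-1.9500, -0.2720, 0.5375)
ω' = ω + α·dt = (1.3025, 0.9864, 1.3269)
Hamilton product q⊗(0,ω) = (-1.0000000, 1.3000000, 0.0000000, -1.4000000)
q + ½dt·q⊗(0,ω), renormalized = (-0.0250, 0.0325, 0.9986, -0.0349)
a = (-0.0800, -0.7000, 0.0200)
new position p' = (2.3250, 1.7250, -2.9700)
v' = v + a·dt = (0.4960, 0.4650, 0.6010)

p' = (2.3250, 1.7250, -2.9700)
q' = (-0.0250, 0.0325, 0.9986, -0.0349)
v' = (0.4960, 0.4650, 0.6010)
ω' = (1.3025, 0.9864, 1.3269)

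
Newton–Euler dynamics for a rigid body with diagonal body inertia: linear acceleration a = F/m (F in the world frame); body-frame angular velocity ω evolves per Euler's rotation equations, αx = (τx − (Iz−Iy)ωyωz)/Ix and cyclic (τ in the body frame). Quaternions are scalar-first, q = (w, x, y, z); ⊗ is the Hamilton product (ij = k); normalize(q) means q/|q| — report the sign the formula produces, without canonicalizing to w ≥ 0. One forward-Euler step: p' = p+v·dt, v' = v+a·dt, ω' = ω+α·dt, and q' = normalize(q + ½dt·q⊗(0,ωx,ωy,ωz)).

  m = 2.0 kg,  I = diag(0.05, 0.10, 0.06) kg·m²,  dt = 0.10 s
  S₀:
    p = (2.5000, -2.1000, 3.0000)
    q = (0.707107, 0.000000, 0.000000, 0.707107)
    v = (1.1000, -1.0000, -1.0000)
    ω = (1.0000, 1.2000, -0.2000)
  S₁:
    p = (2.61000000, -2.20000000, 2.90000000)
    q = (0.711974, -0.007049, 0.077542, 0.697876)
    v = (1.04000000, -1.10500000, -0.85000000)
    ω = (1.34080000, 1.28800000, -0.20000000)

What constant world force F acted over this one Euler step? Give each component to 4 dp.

F = (-1.2000, -2.1000, 3.0000)

Δv = v₁−v₀ = (-0.06000000, -0.10500000, 0.15000000)
m·(v₁−v₀)/dt = (-1.2000, -2.1000, 3.0000)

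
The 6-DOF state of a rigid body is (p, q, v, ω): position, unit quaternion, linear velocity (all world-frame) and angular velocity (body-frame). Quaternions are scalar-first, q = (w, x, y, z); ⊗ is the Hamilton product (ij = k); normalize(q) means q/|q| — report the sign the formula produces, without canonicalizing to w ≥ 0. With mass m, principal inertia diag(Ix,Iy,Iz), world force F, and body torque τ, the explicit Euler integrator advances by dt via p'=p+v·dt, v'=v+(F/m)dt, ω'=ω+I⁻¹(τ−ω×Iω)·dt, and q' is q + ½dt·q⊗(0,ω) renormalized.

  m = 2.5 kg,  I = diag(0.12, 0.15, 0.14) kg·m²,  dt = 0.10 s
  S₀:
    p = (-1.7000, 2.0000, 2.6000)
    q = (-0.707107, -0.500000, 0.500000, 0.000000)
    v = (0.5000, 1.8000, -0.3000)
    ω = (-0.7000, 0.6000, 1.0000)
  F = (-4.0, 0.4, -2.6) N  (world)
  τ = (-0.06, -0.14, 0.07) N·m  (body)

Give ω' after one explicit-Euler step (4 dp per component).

ω' = (-0.7450, 0.4973, 1.0590)

angular accel α = (-0.4500, -1.0267, 0.5900)
ω' = ω + α·dt = (-0.7450, 0.4973, 1.0590)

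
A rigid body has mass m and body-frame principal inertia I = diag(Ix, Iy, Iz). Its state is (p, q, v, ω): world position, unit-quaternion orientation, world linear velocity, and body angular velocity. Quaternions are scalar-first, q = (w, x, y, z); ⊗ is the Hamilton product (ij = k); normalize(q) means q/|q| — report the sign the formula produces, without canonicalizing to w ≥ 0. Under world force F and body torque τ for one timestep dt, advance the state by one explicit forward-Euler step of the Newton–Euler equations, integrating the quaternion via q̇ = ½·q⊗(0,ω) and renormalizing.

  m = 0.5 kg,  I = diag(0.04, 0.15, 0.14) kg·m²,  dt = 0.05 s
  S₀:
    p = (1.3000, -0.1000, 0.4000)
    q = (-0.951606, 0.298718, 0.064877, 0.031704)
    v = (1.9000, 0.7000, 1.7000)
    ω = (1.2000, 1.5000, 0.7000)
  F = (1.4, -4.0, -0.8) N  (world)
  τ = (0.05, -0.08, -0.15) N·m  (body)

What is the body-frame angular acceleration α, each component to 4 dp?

ω×(Iω) gyroscopic = (-0.0105, -0.0840, 0.1980)
α = I⁻¹(τ − ω×Iω) = (1.5125, 0.0267, -2.4857)

α = (1.5125, 0.0267, -2.4857)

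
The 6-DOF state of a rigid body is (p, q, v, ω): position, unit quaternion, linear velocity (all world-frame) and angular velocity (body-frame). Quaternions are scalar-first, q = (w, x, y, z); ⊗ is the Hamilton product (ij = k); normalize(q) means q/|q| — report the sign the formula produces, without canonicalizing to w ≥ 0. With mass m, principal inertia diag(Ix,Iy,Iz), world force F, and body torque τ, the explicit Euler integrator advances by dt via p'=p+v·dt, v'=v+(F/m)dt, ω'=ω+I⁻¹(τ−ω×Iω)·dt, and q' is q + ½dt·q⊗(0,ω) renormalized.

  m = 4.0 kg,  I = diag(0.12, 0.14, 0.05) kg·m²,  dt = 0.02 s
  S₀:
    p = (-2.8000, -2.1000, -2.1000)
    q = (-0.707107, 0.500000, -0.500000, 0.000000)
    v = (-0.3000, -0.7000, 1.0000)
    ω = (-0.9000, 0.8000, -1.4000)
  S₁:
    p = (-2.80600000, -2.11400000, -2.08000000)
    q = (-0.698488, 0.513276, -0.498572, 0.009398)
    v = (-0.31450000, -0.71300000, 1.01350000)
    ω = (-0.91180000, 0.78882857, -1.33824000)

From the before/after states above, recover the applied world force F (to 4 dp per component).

F = (-2.9000, -2.6000, 2.7000)

v₁ − v₀ = (-0.01450000, -0.01300000, 0.01350000)
applied force F = (-2.9000, -2.6000, 2.7000)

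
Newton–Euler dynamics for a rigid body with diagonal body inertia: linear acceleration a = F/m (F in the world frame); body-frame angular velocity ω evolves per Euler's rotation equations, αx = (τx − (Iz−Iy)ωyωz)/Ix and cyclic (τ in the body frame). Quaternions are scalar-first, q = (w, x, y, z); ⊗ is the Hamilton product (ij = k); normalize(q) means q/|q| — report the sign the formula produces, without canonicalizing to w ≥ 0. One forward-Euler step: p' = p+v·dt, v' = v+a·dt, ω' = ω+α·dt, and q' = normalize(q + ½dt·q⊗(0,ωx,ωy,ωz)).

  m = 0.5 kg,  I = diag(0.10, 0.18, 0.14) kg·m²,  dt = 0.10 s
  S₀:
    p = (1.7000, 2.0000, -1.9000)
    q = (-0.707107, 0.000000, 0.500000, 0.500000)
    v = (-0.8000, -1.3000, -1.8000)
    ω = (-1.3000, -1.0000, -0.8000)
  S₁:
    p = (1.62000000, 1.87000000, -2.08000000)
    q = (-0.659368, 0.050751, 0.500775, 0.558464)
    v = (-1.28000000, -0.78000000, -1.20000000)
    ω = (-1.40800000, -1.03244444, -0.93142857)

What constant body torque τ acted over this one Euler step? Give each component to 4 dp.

Δω = ω₁−ω₀ = (-0.10800000, -0.03244444, -0.13142857)
gyro term ω₀×Iω₀ = (-0.0320, -0.0416, 0.1040)
τ = I·(Δω/dt) + ω₀×(Iω₀) = (-0.1400, -0.1000, -0.0800)

τ = (-0.1400, -0.1000, -0.0800)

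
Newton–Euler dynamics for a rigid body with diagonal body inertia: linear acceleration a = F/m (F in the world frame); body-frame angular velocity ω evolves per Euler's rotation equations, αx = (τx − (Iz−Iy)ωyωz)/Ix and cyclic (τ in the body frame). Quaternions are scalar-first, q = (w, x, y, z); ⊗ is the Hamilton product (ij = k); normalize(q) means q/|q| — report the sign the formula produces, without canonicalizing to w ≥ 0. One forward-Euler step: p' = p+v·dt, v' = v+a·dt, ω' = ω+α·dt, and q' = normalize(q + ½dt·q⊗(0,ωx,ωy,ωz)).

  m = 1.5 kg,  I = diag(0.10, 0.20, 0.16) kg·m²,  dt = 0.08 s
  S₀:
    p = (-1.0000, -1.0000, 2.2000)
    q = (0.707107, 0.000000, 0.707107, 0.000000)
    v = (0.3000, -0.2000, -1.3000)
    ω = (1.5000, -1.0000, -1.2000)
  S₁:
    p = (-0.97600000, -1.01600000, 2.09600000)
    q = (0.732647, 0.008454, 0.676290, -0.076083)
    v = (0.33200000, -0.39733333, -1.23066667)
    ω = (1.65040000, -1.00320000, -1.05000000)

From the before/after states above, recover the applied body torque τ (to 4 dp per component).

Δω = ω₁−ω₀ = (0.15040000, -0.00320000, 0.15000000)
gyro term ω₀×Iω₀ = (-0.0480, 0.1080, -0.1500)
applied torque τ = (0.1400, 0.1000, 0.1500)

τ = (0.1400, 0.1000, 0.1500)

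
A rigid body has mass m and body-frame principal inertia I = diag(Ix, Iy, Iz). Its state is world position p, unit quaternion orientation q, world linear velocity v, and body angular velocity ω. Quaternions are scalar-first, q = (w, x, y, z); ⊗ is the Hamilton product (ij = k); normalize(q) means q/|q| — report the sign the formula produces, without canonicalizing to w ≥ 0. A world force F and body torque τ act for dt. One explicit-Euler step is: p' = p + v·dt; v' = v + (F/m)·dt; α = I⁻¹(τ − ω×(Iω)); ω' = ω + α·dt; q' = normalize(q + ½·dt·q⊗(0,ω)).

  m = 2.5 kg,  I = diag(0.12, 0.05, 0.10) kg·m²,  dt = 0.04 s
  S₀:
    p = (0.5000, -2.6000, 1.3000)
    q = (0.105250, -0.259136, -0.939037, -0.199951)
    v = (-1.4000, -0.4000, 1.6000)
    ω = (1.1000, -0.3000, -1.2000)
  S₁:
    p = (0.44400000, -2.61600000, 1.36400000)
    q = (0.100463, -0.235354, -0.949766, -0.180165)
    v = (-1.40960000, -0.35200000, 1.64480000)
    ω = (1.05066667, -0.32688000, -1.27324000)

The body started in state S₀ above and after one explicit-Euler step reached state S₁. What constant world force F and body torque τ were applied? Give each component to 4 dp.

Δv = v₁−v₀ = (-0.00960000, 0.04800000, 0.04480000)
F = m·Δv/dt = (-0.6000, 3.0000, 2.8000)
rate change Δω = (-0.04933333, -0.02688000, -0.07324000)
ω₀×(Iω₀) = (0.0180, -0.0264, 0.0231)
I·α + gyro = (-0.1300, -0.0600, -0.1600)

F = (-0.6000, 3.0000, 2.8000)
τ = (-0.1300, -0.0600, -0.1600)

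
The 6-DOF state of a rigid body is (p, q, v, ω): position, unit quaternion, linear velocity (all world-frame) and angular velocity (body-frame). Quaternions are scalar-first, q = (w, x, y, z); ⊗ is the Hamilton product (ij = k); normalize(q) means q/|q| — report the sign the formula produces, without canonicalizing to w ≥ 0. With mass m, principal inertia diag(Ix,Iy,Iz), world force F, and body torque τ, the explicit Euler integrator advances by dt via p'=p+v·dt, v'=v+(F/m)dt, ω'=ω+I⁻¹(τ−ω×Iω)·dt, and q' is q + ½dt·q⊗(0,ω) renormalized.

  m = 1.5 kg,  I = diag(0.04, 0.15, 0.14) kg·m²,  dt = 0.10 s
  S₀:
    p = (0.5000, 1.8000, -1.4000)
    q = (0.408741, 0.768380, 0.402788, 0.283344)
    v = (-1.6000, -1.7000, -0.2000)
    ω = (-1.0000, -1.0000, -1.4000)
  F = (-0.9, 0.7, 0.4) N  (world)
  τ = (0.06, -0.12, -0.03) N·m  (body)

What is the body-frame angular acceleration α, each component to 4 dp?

α = (1.8500, 0.1333, -1.0000)

ω×(Iω) gyroscopic = (-0.0140, -0.1400, 0.1100)
(τ − ω×Iω)/I = (1.8500, 0.1333, -1.0000)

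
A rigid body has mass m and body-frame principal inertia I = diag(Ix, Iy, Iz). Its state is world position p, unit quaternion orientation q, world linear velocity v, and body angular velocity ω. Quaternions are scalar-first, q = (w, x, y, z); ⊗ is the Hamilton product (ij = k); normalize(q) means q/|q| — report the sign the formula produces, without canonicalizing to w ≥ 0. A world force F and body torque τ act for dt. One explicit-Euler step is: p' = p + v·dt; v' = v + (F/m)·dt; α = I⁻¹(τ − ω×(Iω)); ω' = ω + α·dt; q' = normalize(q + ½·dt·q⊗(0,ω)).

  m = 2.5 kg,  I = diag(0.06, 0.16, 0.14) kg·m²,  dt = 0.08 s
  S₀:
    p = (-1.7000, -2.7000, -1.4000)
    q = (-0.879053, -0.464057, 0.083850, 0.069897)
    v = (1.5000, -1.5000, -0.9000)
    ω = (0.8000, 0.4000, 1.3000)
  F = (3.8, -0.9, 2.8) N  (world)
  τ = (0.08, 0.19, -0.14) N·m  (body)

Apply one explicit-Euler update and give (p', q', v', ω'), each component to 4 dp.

p' = (-1.5800, -2.8200, -1.4720)
q' = (-0.8675, -0.4880, 0.0960, 0.0141)
v' = (1.6216, -1.5288, -0.8104)
ω' = (0.9205, 0.5366, 1.2017)

α = I⁻¹(τ − ω×Iω) = (1.5067, 1.7075, -1.2286)
ω' = ω + α·dt = (0.9205, 0.5366, 1.2017)
Hamilton product q⊗(0,ω) = (0.2468395, -0.6221962, 0.3075705, -1.3954717)
q + ½dt·q⊗(0,ω), renormalized = (-0.8675, -0.4880, 0.0960, 0.0141)
a = F/m = (1.5200, -0.3600, 1.1200)
p' = p + v·dt = (-1.5800, -2.8200, -1.4720)
new velocity v' = (1.6216, -1.5288, -0.8104)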